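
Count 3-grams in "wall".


Word: "wall" (length 4)
Number of 3-grams = length - 3 + 1 = 4 - 3 + 1
= 2


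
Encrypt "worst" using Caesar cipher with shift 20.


Word: "worst"
Shift: 20
Each letter → (letter + shift) mod 26:
  'w' (22) + 20 = 16 → 'q'
  'o' (14) + 20 = 8 → 'i'
  'r' (17) + 20 = 11 → 'l'
  's' (18) + 20 = 12 → 'm'
  't' (19) + 20 = 13 → 'n'
Result = "qilmn"


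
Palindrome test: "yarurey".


Word: "yarurey"
Reversed: "yeruray"
Forward == Backward? yarurey != yeruray
Palindrome = No


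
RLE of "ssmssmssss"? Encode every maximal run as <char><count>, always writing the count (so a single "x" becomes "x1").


String: "ssmssmssss"
Scanning for consecutive runs:
  's' x 2
  'm' x 1
  's' x 2
  'm' x 1
  's' x 4
RLE = "s2m1s2m1s4"


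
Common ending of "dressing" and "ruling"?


Word 1: "dressing"
Word 2: "ruling"
Comparing from end:
  Pos -1: 'g' == 'g'
  Pos -2: 'n' == 'n'
  Pos -3: 'i' == 'i'
  Pos -4: 's' != 'l' (stop)
LCS = "ing" (length 3)


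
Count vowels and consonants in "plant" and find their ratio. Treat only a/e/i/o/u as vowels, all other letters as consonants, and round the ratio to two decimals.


Word: "plant"
Vowels (a,e,i,o,u): 1
Consonants: 4
Ratio = 1/4
= 0.25


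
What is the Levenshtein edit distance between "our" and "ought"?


Word 1: "our" (length 3)
Word 2: "ought" (length 5)
One optimal edit sequence (insert/delete/substitute each cost 1):
  1. keep 'o'
  2. keep 'u'
  3. insert 'g'  (+1)
  4. insert 'h'  (+1)
  5. substitute 'r' -> 't'  (+1)
Total edit operations: 3
Edit distance = 3


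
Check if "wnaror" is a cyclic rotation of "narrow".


Word: "narrow", Candidate: "wnaror"
Method: check if candidate is substring of word+word
"narrownarrow" contains "wnaror"? No
Is rotation = No


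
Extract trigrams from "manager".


Word: "manager" (length 7)
Number of trigrams = 7 - 3 + 1 = 5
  Position 0: "man"
  Position 1: "ana"
  Position 2: "nag"
  Position 3: "age"
  Position 4: "ger"
Trigrams = "man", "ana", "nag", "age", "ger"


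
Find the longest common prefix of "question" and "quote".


Word 1: "question"
Word 2: "quote"
Comparing from start:
  Pos 0: 'q' == 'q'
  Pos 1: 'u' == 'u'
  Pos 2: 'e' != 'o' (stop)
LCP = "qu" (length 2)


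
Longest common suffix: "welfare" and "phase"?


Word 1: "welfare"
Word 2: "phase"
Comparing from end:
  Pos -1: 'e' == 'e'
  Pos -2: 'r' != 's' (stop)
LCS = "e" (length 1)


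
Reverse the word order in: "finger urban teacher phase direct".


Original: "finger urban teacher phase direct"
Words (1..n): finger | urban | teacher | phase | direct
Reversed (n..1): direct | phase | teacher | urban | finger
Result = "direct phase teacher urban finger"


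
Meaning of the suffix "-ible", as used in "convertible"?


Suffix: -ible
Example: convertible = convert + -ible
Meaning = capable of


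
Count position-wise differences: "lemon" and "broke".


Comparing character by character (same length = 5):
  Pos 0: 'l' vs 'b' !=
  Pos 1: 'e' vs 'r' !=
  Pos 2: 'm' vs 'o' !=
  Pos 3: 'o' vs 'k' !=
  Pos 4: 'n' vs 'e' !=
Hamming distance = 5


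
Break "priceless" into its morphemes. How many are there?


Word: "priceless"
Morphemes: price | -less
Each morpheme carries meaning
= 2 morphemes


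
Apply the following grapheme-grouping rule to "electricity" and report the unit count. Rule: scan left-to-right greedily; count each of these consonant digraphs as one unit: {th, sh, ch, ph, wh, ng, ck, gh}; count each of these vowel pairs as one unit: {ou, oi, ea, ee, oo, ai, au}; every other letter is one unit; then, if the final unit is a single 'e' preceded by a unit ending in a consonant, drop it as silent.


Word: "electricity" (11 letters)
Left-to-right scan:
  1. 'e' (letter)
  2. 'l' (letter)
  3. 'e' (letter)
  4. 'c' (letter)
  5. 't' (letter)
  6. 'r' (letter)
  7. 'i' (letter)
  8. 'c' (letter)
  9. 'i' (letter)
  10. 't' (letter)
  11. 'y' (letter)
Units from scan: 11
Sound units = 11 units


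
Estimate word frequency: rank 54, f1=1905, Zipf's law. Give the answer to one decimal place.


Zipf's law: f(r) = f(1) / r
f(1) = 1905
f(54) = 1905 / 54
= 35.3 occurrences


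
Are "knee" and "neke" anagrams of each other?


Word 1: "knee" → sorted: eekn
Word 2: "neke" → sorted: eekn
Same letters? eekn == eekn
Anagram = Yes


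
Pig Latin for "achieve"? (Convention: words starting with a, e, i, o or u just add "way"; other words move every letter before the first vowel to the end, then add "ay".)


Word: "achieve"
Starts with vowel → add 'way'
Pig Latin = "achieveway"


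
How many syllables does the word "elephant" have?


Word: "elephant"
Syllable breakdown: el · e · phant
Counting: 3 parts
= 3 syllables


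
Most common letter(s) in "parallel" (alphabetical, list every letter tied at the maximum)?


Word: "parallel"
Letter counts:
  'a': 2
  'e': 1
  'l': 3
  'p': 1
  'r': 1
Maximum count = 3
Most frequent = 'l' (3 times each)


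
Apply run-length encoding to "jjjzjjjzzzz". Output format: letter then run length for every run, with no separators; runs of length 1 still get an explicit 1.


String: "jjjzjjjzzzz"
Scanning for consecutive runs:
  'j' x 3
  'z' x 1
  'j' x 3
  'z' x 4
RLE = "j3z1j3z4"


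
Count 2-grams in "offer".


Word: "offer" (length 5)
Number of 2-grams = length - 2 + 1 = 5 - 2 + 1
= 4


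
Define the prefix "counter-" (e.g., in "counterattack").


Prefix: counter-
Example: counterattack = counter- + attack
Meaning = against / opposite


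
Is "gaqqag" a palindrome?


Word: "gaqqag"
Reversed: "gaqqag"
Forward == Backward? gaqqag == gaqqag
Palindrome = Yes


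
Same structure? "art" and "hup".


Pattern of "art": [0, 1, 2]
Pattern of "hup": [0, 1, 2]
Patterns match
Same pattern = Yes


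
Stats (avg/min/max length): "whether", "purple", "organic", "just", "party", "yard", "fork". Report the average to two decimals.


Lengths: "whether"=7, "purple"=6, "organic"=7, "just"=4, "party"=5, "yard"=4, "fork"=4
Sum = 37, Count = 7
Average = 37/7 = 5.29
= avg=5.29, min=4, max=7


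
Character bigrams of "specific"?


Word: "specific" (length 8)
Number of bigrams = 8 - 2 + 1 = 7
  Position 0: "sp"
  Position 1: "pe"
  Position 2: "ec"
  Position 3: "ci"
  Position 4: "if"
  Position 5: "fi"
  Position 6: "ic"
Bigrams = "sp", "pe", "ec", "ci", "if", "fi", "ic"


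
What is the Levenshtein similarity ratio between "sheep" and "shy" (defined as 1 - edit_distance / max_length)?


Word 1: "sheep" (length 5)
Word 2: "shy" (length 3)
One optimal edit sequence:
  1. keep 's'
  2. keep 'h'
  3. delete 'e'  (+1)
  4. delete 'e'  (+1)
  5. substitute 'p' -> 'y'  (+1)
Edit distance = 3
Max length = max(5, 3) = 5
Similarity = 1 - 3/5
= 0.4000


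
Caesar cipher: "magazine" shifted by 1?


Word: "magazine"
Shift: 1
Each letter → (letter + shift) mod 26:
  'm' (12) + 1 = 13 → 'n'
  'a' (0) + 1 = 1 → 'b'
  'g' (6) + 1 = 7 → 'h'
  'a' (0) + 1 = 1 → 'b'
  'z' (25) + 1 = 0 → 'a'
  'i' (8) + 1 = 9 → 'j'
  'n' (13) + 1 = 14 → 'o'
  'e' (4) + 1 = 5 → 'f'
Result = "nbhbajof"


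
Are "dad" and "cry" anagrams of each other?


Word 1: "dad" → sorted: add
Word 2: "cry" → sorted: cry
Same letters? add != cry
Anagram = No


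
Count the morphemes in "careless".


Word: "careless"
Morphemes: care / -less
Each morpheme carries meaning
= 2 morphemes


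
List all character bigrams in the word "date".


Word: "date" (length 4)
Number of bigrams = 4 - 2 + 1 = 3
  Position 0: "da"
  Position 1: "at"
  Position 2: "te"
Bigrams = "da", "at", "te"


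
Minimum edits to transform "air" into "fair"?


Word 1: "air" (length 3)
Word 2: "fair" (length 4)
One optimal edit sequence (insert/delete/substitute each cost 1):
  1. insert 'f'  (+1)
  2. keep 'a'
  3. keep 'i'
  4. keep 'r'
Total edit operations: 1
Edit distance = 1


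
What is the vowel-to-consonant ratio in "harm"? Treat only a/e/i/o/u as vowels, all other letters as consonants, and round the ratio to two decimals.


Word: "harm"
Vowels (a,e,i,o,u): 1
Consonants: 3
Ratio = 1/3
= 0.33


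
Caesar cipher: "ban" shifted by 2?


Word: "ban"
Shift: 2
Each letter → (letter + shift) mod 26:
  'b' (1) + 2 = 3 → 'd'
  'a' (0) + 2 = 2 → 'c'
  'n' (13) + 2 = 15 → 'p'
Result = "dcp"


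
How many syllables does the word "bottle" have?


Word: "bottle"
Syllable breakdown: bot-tle
Counting: 2 parts
= 2 syllables


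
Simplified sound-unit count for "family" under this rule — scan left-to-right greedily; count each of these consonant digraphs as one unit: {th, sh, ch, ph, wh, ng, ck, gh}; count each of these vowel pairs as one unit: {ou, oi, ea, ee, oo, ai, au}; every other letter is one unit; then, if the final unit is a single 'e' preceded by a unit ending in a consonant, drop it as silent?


Word: "family" (6 letters)
Left-to-right scan:
  [1] 'f' (letter)
  [2] 'a' (letter)
  [3] 'm' (letter)
  [4] 'i' (letter)
  [5] 'l' (letter)
  [6] 'y' (letter)
Units from scan: 6
Sound units = 6 units


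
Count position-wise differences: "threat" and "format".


Comparing character by character (same length = 6):
  Pos 0: 't' vs 'f' !=
  Pos 1: 'h' vs 'o' !=
  Pos 2: 'r' vs 'r' =
  Pos 3: 'e' vs 'm' !=
  Pos 4: 'a' vs 'a' =
  Pos 5: 't' vs 't' =
Hamming distance = 3


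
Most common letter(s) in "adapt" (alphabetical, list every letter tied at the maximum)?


Word: "adapt"
Letter counts:
  'a': 2
  'd': 1
  'p': 1
  't': 1
Maximum count = 2
Most frequent = 'a' (2 times each)


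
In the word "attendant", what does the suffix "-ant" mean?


Suffix: -ant
Example: attendant = attend + -ant
Meaning = one who / that which


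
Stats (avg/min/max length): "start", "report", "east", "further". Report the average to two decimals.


Lengths: "start"=5, "report"=6, "east"=4, "further"=7
Sum = 22, Count = 4
Average = 22/4 = 5.50
= avg=5.50, min=4, max=7


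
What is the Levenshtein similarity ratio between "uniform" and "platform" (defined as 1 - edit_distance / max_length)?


Word 1: "uniform" (length 7)
Word 2: "platform" (length 8)
One optimal edit sequence:
  1. insert 'p'  (+1)
  2. substitute 'u' -> 'l'  (+1)
  3. substitute 'n' -> 'a'  (+1)
  4. substitute 'i' -> 't'  (+1)
  5. keep 'f'
  6. keep 'o'
  7. keep 'r'
  8. keep 'm'
Edit distance = 4
Max length = max(7, 8) = 8
Similarity = 1 - 4/8
= 0.5000


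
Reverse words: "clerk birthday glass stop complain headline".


Original: "clerk birthday glass stop complain headline"
Words (1..n): clerk | birthday | glass | stop | complain | headline
Reversed (n..1): headline | complain | stop | glass | birthday | clerk
Result = "headline complain stop glass birthday clerk"


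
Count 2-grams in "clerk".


Word: "clerk" (length 5)
Number of 2-grams = length - 2 + 1 = 5 - 2 + 1
= 4


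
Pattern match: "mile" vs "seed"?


Pattern of "mile": [0, 1, 2, 3]
Pattern of "seed": [0, 1, 1, 2]
Patterns do not match
Same pattern = No


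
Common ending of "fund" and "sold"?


Word 1: "fund"
Word 2: "sold"
Comparing from end:
  Pos -1: 'd' == 'd'
  Pos -2: 'n' != 'l' (stop)
LCS = "d" (length 1)


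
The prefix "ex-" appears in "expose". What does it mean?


Prefix: ex-
As in: expose -> ex- + pose
Meaning = out / former


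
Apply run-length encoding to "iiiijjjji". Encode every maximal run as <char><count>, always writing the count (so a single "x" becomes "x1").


String: "iiiijjjji"
Scanning for consecutive runs:
  'i' x 4
  'j' x 4
  'i' x 1
RLE = "i4j4i1"


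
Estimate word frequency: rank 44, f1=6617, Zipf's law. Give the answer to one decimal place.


Zipf's law: f(r) = f(1) / r
f(1) = 6617
f(44) = 6617 / 44
= 150.4 occurrences


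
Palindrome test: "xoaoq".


Word: "xoaoq"
Reversed: "qoaox"
Forward == Backward? xoaoq != qoaox
Palindrome = No


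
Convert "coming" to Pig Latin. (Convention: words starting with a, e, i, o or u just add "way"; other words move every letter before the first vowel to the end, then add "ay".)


Word: "coming"
Starts with consonant(s) → move to end, add 'ay'
Consonant cluster: "c"
Pig Latin = "omingcay"


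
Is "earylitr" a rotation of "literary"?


Word: "literary", Candidate: "earylitr"
Method: check if candidate is substring of word+word
"literaryliterary" contains "earylitr"? No
Is rotation = No


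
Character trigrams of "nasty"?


Word: "nasty" (length 5)
Number of trigrams = 5 - 3 + 1 = 3
  Position 0: "nas"
  Position 1: "ast"
  Position 2: "sty"
Trigrams = "nas", "ast", "sty"


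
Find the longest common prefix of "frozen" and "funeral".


Word 1: "frozen"
Word 2: "funeral"
Comparing from start:
  Pos 0: 'f' == 'f'
  Pos 1: 'r' != 'u' (stop)
LCP = "f" (length 1)


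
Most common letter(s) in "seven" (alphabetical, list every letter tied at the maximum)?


Word: "seven"
Letter counts:
  'e': 2
  'n': 1
  's': 1
  'v': 1
Maximum count = 2
Most frequent = 'e' (2 times each)


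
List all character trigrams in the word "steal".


Word: "steal" (length 5)
Number of trigrams = 5 - 3 + 1 = 3
  Position 0: "ste"
  Position 1: "tea"
  Position 2: "eal"
Trigrams = "ste", "tea", "eal"


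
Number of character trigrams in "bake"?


Word: "bake" (length 4)
Number of 3-grams = length - 3 + 1 = 4 - 3 + 1
= 2


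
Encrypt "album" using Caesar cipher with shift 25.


Word: "album"
Shift: 25
Each letter → (letter + shift) mod 26:
  'a' (0) + 25 = 25 → 'z'
  'l' (11) + 25 = 10 → 'k'
  'b' (1) + 25 = 0 → 'a'
  'u' (20) + 25 = 19 → 't'
  'm' (12) + 25 = 11 → 'l'
Result = "zkatl"


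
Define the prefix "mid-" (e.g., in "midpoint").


Prefix: mid-
As in: midpoint -> mid- + point
Meaning = middle


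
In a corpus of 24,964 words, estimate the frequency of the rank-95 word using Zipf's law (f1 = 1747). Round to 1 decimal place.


Zipf's law: f(r) = f(1) / r
f(1) = 1747
f(95) = 1747 / 95
= 18.4 occurrences


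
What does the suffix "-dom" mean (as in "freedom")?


Suffix: -dom
Example: freedom (free + -dom)
Meaning = state / realm


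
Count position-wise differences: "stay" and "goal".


Comparing character by character (same length = 4):
  Pos 0: 's' vs 'g' !=
  Pos 1: 't' vs 'o' !=
  Pos 2: 'a' vs 'a' =
  Pos 3: 'y' vs 'l' !=
Hamming distance = 3


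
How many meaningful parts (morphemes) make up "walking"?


Word: "walking"
Morphemes: walk | -ing
Each morpheme carries meaning
= 2 morphemes


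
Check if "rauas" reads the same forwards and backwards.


Word: "rauas"
Reversed: "sauar"
Forward == Backward? rauas != sauar
Palindrome = No


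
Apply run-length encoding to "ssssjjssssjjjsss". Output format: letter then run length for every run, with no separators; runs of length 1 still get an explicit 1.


String: "ssssjjssssjjjsss"
Scanning for consecutive runs:
  's' x 4
  'j' x 2
  's' x 4
  'j' x 3
  's' x 3
RLE = "s4j2s4j3s3"


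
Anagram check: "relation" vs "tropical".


Word 1: "relation" → sorted: aeilnort
Word 2: "tropical" → sorted: aciloprt
Same letters? aeilnort != aciloprt
Anagram = No


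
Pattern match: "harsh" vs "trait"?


Pattern of "harsh": [0, 1, 2, 3, 0]
Pattern of "trait": [0, 1, 2, 3, 0]
Patterns match
Same pattern = Yes


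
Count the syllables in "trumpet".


Word: "trumpet"
Syllable breakdown: trum | pet
Counting: 2 parts
= 2 syllables


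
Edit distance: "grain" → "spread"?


Word 1: "grain" (length 5)
Word 2: "spread" (length 6)
One optimal edit sequence (insert/delete/substitute each cost 1):
  1. insert 's'  (+1)
  2. substitute 'g' -> 'p'  (+1)
  3. keep 'r'
  4. substitute 'a' -> 'e'  (+1)
  5. substitute 'i' -> 'a'  (+1)
  6. substitute 'n' -> 'd'  (+1)
Total edit operations: 5
Edit distance = 5


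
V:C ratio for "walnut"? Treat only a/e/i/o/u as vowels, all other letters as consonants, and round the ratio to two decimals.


Word: "walnut"
Vowels (a,e,i,o,u): 2
Consonants: 4
Ratio = 2/4
= 0.50


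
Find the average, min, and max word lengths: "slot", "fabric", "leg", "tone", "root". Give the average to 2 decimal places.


Lengths: "slot"=4, "fabric"=6, "leg"=3, "tone"=4, "root"=4
Sum = 21, Count = 5
Average = 21/5 = 4.20
= avg=4.20, min=3, max=6


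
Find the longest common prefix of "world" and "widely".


Word 1: "world"
Word 2: "widely"
Comparing from start:
  Pos 0: 'w' == 'w'
  Pos 1: 'o' != 'i' (stop)
LCP = "w" (length 1)


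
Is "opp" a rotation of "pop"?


Word: "pop", Candidate: "opp"
Method: check if candidate is substring of word+word
"poppop" contains "opp"? Yes
Is rotation = Yes


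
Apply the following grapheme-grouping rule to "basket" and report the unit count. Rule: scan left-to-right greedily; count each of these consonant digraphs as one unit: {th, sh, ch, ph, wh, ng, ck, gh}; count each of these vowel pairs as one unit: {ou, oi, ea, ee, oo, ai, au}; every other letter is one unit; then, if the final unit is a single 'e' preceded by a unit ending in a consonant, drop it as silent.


Word: "basket" (6 letters)
Left-to-right scan:
  (1) 'b' (letter)
  (2) 'a' (letter)
  (3) 's' (letter)
  (4) 'k' (letter)
  (5) 'e' (letter)
  (6) 't' (letter)
Units from scan: 6
Sound units = 6 units


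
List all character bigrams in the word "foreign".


Word: "foreign" (length 7)
Number of bigrams = 7 - 2 + 1 = 6
  Position 0: "fo"
  Position 1: "or"
  Position 2: "re"
  Position 3: "ei"
  Position 4: "ig"
  Position 5: "gn"
Bigrams = "fo", "or", "re", "ei", "ig", "gn"


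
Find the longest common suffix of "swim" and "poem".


Word 1: "swim"
Word 2: "poem"
Comparing from end:
  Pos -1: 'm' == 'm'
  Pos -2: 'i' != 'e' (stop)
LCS = "m" (length 1)


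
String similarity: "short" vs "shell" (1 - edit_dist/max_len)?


Word 1: "short" (length 5)
Word 2: "shell" (length 5)
One optimal edit sequence:
  1. keep 's'
  2. keep 'h'
  3. substitute 'o' -> 'e'  (+1)
  4. substitute 'r' -> 'l'  (+1)
  5. substitute 't' -> 'l'  (+1)
Edit distance = 3
Max length = max(5, 5) = 5
Similarity = 1 - 3/5
= 0.4000


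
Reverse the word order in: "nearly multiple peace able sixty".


Original: "nearly multiple peace able sixty"
Words (1..n): nearly | multiple | peace | able | sixty
Reversed (n..1): sixty | able | peace | multiple | nearly
Result = "sixty able peace multiple nearly"


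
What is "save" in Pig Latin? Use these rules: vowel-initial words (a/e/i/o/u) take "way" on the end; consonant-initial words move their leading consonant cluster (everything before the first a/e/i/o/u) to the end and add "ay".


Word: "save"
Starts with consonant(s) → move to end, add 'ay'
Consonant cluster: "s"
Pig Latin = "avesay"


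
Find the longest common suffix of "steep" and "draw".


Word 1: "steep"
Word 2: "draw"
Comparing from end:
  Pos -1: 'p' != 'w' (stop)
LCS = "" (length 0)


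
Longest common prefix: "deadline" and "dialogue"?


Word 1: "deadline"
Word 2: "dialogue"
Comparing from start:
  Pos 0: 'd' == 'd'
  Pos 1: 'e' != 'i' (stop)
LCP = "d" (length 1)


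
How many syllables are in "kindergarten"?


Word: "kindergarten"
Syllable breakdown: kin-der-gar-ten
Counting: 4 parts
= 4 syllables


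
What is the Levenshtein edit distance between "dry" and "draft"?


Word 1: "dry" (length 3)
Word 2: "draft" (length 5)
One optimal edit sequence (insert/delete/substitute each cost 1):
  1. keep 'd'
  2. keep 'r'
  3. insert 'a'  (+1)
  4. insert 'f'  (+1)
  5. substitute 'y' -> 't'  (+1)
Total edit operations: 3
Edit distance = 3


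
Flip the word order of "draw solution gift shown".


Original: "draw solution gift shown"
Words (1..n): draw | solution | gift | shown
Reversed (n..1): shown | gift | solution | draw
Result = "shown gift solution draw"


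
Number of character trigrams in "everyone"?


Word: "everyone" (length 8)
Number of 3-grams = length - 3 + 1 = 8 - 3 + 1
= 6


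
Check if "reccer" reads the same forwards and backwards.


Word: "reccer"
Reversed: "reccer"
Forward == Backward? reccer == reccer
Palindrome = Yes


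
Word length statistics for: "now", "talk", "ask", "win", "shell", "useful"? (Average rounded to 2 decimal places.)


Lengths: "now"=3, "talk"=4, "ask"=3, "win"=3, "shell"=5, "useful"=6
Sum = 24, Count = 6
Average = 24/6 = 4.00
= avg=4.00, min=3, max=6


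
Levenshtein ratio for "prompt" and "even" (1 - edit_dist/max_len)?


Word 1: "prompt" (length 6)
Word 2: "even" (length 4)
One optimal edit sequence:
  1. delete 'p'  (+1)
  2. delete 'r'  (+1)
  3. substitute 'o' -> 'e'  (+1)
  4. substitute 'm' -> 'v'  (+1)
  5. substitute 'p' -> 'e'  (+1)
  6. substitute 't' -> 'n'  (+1)
Edit distance = 6
Max length = max(6, 4) = 6
Similarity = 1 - 6/6
= 0.0000


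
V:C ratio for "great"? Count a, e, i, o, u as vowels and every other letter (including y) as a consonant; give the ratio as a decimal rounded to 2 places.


Word: "great"
Vowels (a,e,i,o,u): 2
Consonants: 3
Ratio = 2/3
= 0.67


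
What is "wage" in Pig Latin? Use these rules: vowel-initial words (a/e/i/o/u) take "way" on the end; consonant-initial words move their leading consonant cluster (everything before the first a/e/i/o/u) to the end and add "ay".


Word: "wage"
Starts with consonant(s) → move to end, add 'ay'
Consonant cluster: "w"
Pig Latin = "ageway"


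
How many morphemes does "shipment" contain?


Word: "shipment"
Morphemes: ship | -ment
Each morpheme carries meaning
= 2 morphemes


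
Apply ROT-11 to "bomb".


Word: "bomb"
Shift: 11
Each letter → (letter + shift) mod 26:
  'b' (1) + 11 = 12 → 'm'
  'o' (14) + 11 = 25 → 'z'
  'm' (12) + 11 = 23 → 'x'
  'b' (1) + 11 = 12 → 'm'
Result = "mzxm"


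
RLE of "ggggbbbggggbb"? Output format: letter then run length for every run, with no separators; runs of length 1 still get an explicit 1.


String: "ggggbbbggggbb"
Scanning for consecutive runs:
  'g' x 4
  'b' x 3
  'g' x 4
  'b' x 2
RLE = "g4b3g4b2"


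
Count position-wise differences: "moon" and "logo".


Comparing character by character (same length = 4):
  Pos 0: 'm' vs 'l' !=
  Pos 1: 'o' vs 'o' =
  Pos 2: 'o' vs 'g' !=
  Pos 3: 'n' vs 'o' !=
Hamming distance = 3


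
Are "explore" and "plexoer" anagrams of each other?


Word 1: "explore" → sorted: eeloprx
Word 2: "plexoer" → sorted: eeloprx
Same letters? eeloprx == eeloprx
Anagram = Yes


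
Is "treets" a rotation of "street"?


Word: "street", Candidate: "treets"
Method: check if candidate is substring of word+word
"streetstreet" contains "treets"? Yes
Is rotation = Yes


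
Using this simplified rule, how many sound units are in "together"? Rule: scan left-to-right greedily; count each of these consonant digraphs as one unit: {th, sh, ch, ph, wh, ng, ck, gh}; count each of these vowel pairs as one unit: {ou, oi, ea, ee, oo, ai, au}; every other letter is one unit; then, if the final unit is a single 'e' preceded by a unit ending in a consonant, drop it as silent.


Word: "together" (8 letters)
Left-to-right scan:
  [1] 't' (letter)
  [2] 'o' (letter)
  [3] 'g' (letter)
  [4] 'e' (letter)
  [5] 'th' (digraph)
  [6] 'e' (letter)
  [7] 'r' (letter)
Units from scan: 7
Sound units = 7 units


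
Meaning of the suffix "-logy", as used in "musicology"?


Suffix: -logy
Example: musicology = music + -logy, with a spelling change
Meaning = study of


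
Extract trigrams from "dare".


Word: "dare" (length 4)
Number of trigrams = 4 - 3 + 1 = 2
  Position 0: "dar"
  Position 1: "are"
Trigrams = "dar", "are"


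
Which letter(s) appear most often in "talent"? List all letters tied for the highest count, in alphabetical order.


Word: "talent"
Letter counts:
  'a': 1
  'e': 1
  'l': 1
  'n': 1
  't': 2
Maximum count = 2
Most frequent = 't' (2 times each)


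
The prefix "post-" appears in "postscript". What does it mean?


Prefix: post-
Example: postscript = post- + script
Meaning = after


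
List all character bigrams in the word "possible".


Word: "possible" (length 8)
Number of bigrams = 8 - 2 + 1 = 7
  Position 0: "po"
  Position 1: "os"
  Position 2: "ss"
  Position 3: "si"
  Position 4: "ib"
  Position 5: "bl"
  Position 6: "le"
Bigrams = "po", "os", "ss", "si", "ib", "bl", "le"


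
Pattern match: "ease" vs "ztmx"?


Pattern of "ease": [0, 1, 2, 0]
Pattern of "ztmx": [0, 1, 2, 3]
Patterns do not match
Same pattern = No


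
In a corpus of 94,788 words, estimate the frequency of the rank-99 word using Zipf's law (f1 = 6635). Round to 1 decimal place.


Zipf's law: f(r) = f(1) / r
f(1) = 6635
f(99) = 6635 / 99
= 67.0 occurrences


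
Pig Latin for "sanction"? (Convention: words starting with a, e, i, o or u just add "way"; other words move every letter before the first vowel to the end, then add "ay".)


Word: "sanction"
Starts with consonant(s) → move to end, add 'ay'
Consonant cluster: "s"
Pig Latin = "anctionsay"


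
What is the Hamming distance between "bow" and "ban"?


Comparing character by character (same length = 3):
  Pos 0: 'b' vs 'b' =
  Pos 1: 'o' vs 'a' !=
  Pos 2: 'w' vs 'n' !=
Hamming distance = 2


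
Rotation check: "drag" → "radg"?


Word: "drag", Candidate: "radg"
Method: check if candidate is substring of word+word
"dragdrag" contains "radg"? No
Is rotation = No


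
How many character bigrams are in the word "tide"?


Word: "tide" (length 4)
Number of 2-grams = length - 2 + 1 = 4 - 2 + 1
= 3


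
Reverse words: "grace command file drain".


Original: "grace command file drain"
Words (1..n): grace | command | file | drain
Reversed (n..1): drain | file | command | grace
Result = "drain file command grace"


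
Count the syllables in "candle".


Word: "candle"
Syllable breakdown: can / dle
Counting: 2 parts
= 2 syllables


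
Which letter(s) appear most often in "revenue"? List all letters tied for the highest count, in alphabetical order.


Word: "revenue"
Letter counts:
  'e': 3
  'n': 1
  'r': 1
  'u': 1
  'v': 1
Maximum count = 3
Most frequent = 'e' (3 times each)


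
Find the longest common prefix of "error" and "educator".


Word 1: "error"
Word 2: "educator"
Comparing from start:
  Pos 0: 'e' == 'e'
  Pos 1: 'r' != 'd' (stop)
LCP = "e" (length 1)


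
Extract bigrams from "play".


Word: "play" (length 4)
Number of bigrams = 4 - 2 + 1 = 3
  Position 0: "pl"
  Position 1: "la"
  Position 2: "ay"
Bigrams = "pl", "la", "ay"


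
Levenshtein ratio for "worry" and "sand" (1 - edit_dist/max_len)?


Word 1: "worry" (length 5)
Word 2: "sand" (length 4)
One optimal edit sequence:
  1. delete 'w'  (+1)
  2. substitute 'o' -> 's'  (+1)
  3. substitute 'r' -> 'a'  (+1)
  4. substitute 'r' -> 'n'  (+1)
  5. substitute 'y' -> 'd'  (+1)
Edit distance = 5
Max length = max(5, 4) = 5
Similarity = 1 - 5/5
= 0.0000


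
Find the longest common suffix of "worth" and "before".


Word 1: "worth"
Word 2: "before"
Comparing from end:
  Pos -1: 'h' != 'e' (stop)
LCS = "" (length 0)


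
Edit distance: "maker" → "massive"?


Word 1: "maker" (length 5)
Word 2: "massive" (length 7)
One optimal edit sequence (insert/delete/substitute each cost 1):
  1. keep 'm'
  2. keep 'a'
  3. insert 's'  (+1)
  4. insert 's'  (+1)
  5. substitute 'k' -> 'i'  (+1)
  6. substitute 'e' -> 'v'  (+1)
  7. substitute 'r' -> 'e'  (+1)
Total edit operations: 5
Edit distance = 5


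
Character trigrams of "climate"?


Word: "climate" (length 7)
Number of trigrams = 7 - 3 + 1 = 5
  Position 0: "cli"
  Position 1: "lim"
  Position 2: "ima"
  Position 3: "mat"
  Position 4: "ate"
Trigrams = "cli", "lim", "ima", "mat", "ate"


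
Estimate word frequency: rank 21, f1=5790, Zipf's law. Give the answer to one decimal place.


Zipf's law: f(r) = f(1) / r
f(1) = 5790
f(21) = 5790 / 21
= 275.7 occurrences


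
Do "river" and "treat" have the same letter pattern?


Pattern of "river": [0, 1, 2, 3, 0]
Pattern of "treat": [0, 1, 2, 3, 0]
Patterns match
Same pattern = Yes


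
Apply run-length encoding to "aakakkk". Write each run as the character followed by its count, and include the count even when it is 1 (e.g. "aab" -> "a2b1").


String: "aakakkk"
Scanning for consecutive runs:
  'a' x 2
  'k' x 1
  'a' x 1
  'k' x 3
RLE = "a2k1a1k3"


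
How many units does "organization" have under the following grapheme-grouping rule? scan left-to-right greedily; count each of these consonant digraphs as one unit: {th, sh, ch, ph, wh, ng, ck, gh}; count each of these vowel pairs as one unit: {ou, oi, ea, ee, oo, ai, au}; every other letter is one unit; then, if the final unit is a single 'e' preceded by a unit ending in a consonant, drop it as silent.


Word: "organization" (12 letters)
Left-to-right scan:
  1. 'o' (letter)
  2. 'r' (letter)
  3. 'g' (letter)
  4. 'a' (letter)
  5. 'n' (letter)
  6. 'i' (letter)
  7. 'z' (letter)
  8. 'a' (letter)
  9. 't' (letter)
  10. 'i' (letter)
  11. 'o' (letter)
  12. 'n' (letter)
Units from scan: 12
Sound units = 12 units


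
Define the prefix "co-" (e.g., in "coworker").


Prefix: co-
Example: coworker (co- + worker)
Meaning = together


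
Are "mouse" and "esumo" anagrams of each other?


Word 1: "mouse" → sorted: emosu
Word 2: "esumo" → sorted: emosu
Same letters? emosu == emosu
Anagram = Yes


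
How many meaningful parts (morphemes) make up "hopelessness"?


Word: "hopelessness"
Morphemes: hope + -less + -ness
Each morpheme carries meaning
= 3 morphemes


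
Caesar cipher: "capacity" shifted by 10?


Word: "capacity"
Shift: 10
Each letter → (letter + shift) mod 26:
  'c' (2) + 10 = 12 → 'm'
  'a' (0) + 10 = 10 → 'k'
  'p' (15) + 10 = 25 → 'z'
  'a' (0) + 10 = 10 → 'k'
  'c' (2) + 10 = 12 → 'm'
  'i' (8) + 10 = 18 → 's'
  't' (19) + 10 = 3 → 'd'
  'y' (24) + 10 = 8 → 'i'
Result = "mkzkmsdi"


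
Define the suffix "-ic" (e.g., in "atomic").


Suffix: -ic
As in: atomic -> atom + -ic
Meaning = relating to


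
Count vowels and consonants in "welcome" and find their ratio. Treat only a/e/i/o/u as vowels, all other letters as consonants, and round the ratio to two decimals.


Word: "welcome"
Vowels (a,e,i,o,u): 3
Consonants: 4
Ratio = 3/4
= 0.75


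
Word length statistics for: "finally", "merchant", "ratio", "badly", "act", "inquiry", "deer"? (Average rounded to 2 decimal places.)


Lengths: "finally"=7, "merchant"=8, "ratio"=5, "badly"=5, "act"=3, "inquiry"=7, "deer"=4
Sum = 39, Count = 7
Average = 39/7 = 5.57
= avg=5.57, min=3, max=8


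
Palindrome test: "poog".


Word: "poog"
Reversed: "goop"
Forward == Backward? poog != goop
Palindrome = No


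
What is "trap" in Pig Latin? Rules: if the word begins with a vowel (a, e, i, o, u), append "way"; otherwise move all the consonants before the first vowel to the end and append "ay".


Word: "trap"
Starts with consonant(s) → move to end, add 'ay'
Consonant cluster: "tr"
Pig Latin = "aptray"


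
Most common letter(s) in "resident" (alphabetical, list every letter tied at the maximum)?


Word: "resident"
Letter counts:
  'd': 1
  'e': 2
  'i': 1
  'n': 1
  'r': 1
  's': 1
  't': 1
Maximum count = 2
Most frequent = 'e' (2 times each)


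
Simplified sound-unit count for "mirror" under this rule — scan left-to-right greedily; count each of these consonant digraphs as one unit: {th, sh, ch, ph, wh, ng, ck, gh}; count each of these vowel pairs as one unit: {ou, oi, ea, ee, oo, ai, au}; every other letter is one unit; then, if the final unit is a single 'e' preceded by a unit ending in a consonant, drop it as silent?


Word: "mirror" (6 letters)
Left-to-right scan:
  (1) 'm' (letter)
  (2) 'i' (letter)
  (3) 'r' (letter)
  (4) 'r' (letter)
  (5) 'o' (letter)
  (6) 'r' (letter)
Units from scan: 6
Sound units = 6 units


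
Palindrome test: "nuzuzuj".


Word: "nuzuzuj"
Reversed: "juzuzun"
Forward == Backward? nuzuzuj != juzuzun
Palindrome = No


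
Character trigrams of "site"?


Word: "site" (length 4)
Number of trigrams = 4 - 3 + 1 = 2
  Position 0: "sit"
  Position 1: "ite"
Trigrams = "sit", "ite"


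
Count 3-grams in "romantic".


Word: "romantic" (length 8)
Number of 3-grams = length - 3 + 1 = 8 - 3 + 1
= 6


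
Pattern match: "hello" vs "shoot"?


Pattern of "hello": [0, 1, 2, 2, 3]
Pattern of "shoot": [0, 1, 2, 2, 3]
Patterns match
Same pattern = Yes


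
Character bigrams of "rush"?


Word: "rush" (length 4)
Number of bigrams = 4 - 2 + 1 = 3
  Position 0: "ru"
  Position 1: "us"
  Position 2: "sh"
Bigrams = "ru", "us", "sh"


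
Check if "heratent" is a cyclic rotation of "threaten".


Word: "threaten", Candidate: "heratent"
Method: check if candidate is substring of word+word
"threatenthreaten" contains "heratent"? No
Is rotation = No


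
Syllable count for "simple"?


Word: "simple"
Syllable breakdown: sim | ple
Counting: 2 parts
= 2 syllables


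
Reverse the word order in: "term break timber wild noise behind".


Original: "term break timber wild noise behind"
Words (1..n): term | break | timber | wild | noise | behind
Reversed (n..1): behind | noise | wild | timber | break | term
Result = "behind noise wild timber break term"


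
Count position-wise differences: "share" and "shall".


Comparing character by character (same length = 5):
  Pos 0: 's' vs 's' =
  Pos 1: 'h' vs 'h' =
  Pos 2: 'a' vs 'a' =
  Pos 3: 'r' vs 'l' !=
  Pos 4: 'e' vs 'l' !=
Hamming distance = 2


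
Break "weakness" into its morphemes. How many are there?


Word: "weakness"
Morphemes: weak | -ness
Each morpheme carries meaning
= 2 morphemes


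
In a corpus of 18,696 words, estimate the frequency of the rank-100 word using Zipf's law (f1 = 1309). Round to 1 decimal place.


Zipf's law: f(r) = f(1) / r
f(1) = 1309
f(100) = 1309 / 100
= 13.1 occurrences


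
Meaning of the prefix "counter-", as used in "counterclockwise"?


Prefix: counter-
Example: counterclockwise (counter- + clockwise)
Meaning = against / opposite


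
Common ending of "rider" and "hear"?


Word 1: "rider"
Word 2: "hear"
Comparing from end:
  Pos -1: 'r' == 'r'
  Pos -2: 'e' != 'a' (stop)
LCS = "r" (length 1)


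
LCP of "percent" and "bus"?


Word 1: "percent"
Word 2: "bus"
Comparing from start:
  Pos 0: 'p' != 'b' (stop)
LCP = "" (length 0)


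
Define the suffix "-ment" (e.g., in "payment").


Suffix: -ment
As in: payment -> pay + -ment
Meaning = result of action


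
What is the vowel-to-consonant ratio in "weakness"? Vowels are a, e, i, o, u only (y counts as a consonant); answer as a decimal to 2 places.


Word: "weakness"
Vowels (a,e,i,o,u): 3
Consonants: 5
Ratio = 3/5
= 0.60


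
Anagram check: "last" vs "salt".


Word 1: "last" → sorted: alst
Word 2: "salt" → sorted: alst
Same letters? alst == alst
Anagram = Yes


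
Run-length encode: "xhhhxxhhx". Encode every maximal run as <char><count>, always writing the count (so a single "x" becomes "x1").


String: "xhhhxxhhx"
Scanning for consecutive runs:
  'x' x 1
  'h' x 3
  'x' x 2
  'h' x 2
  'x' x 1
RLE = "x1h3x2h2x1"


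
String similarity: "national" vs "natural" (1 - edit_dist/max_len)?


Word 1: "national" (length 8)
Word 2: "natural" (length 7)
One optimal edit sequence:
  1. keep 'n'
  2. keep 'a'
  3. keep 't'
  4. delete 'i'  (+1)
  5. substitute 'o' -> 'u'  (+1)
  6. substitute 'n' -> 'r'  (+1)
  7. keep 'a'
  8. keep 'l'
Edit distance = 3
Max length = max(8, 7) = 8
Similarity = 1 - 3/8
= 0.6250


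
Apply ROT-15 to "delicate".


Word: "delicate"
Shift: 15
Each letter → (letter + shift) mod 26:
  'd' (3) + 15 = 18 → 's'
  'e' (4) + 15 = 19 → 't'
  'l' (11) + 15 = 0 → 'a'
  'i' (8) + 15 = 23 → 'x'
  'c' (2) + 15 = 17 → 'r'
  'a' (0) + 15 = 15 → 'p'
  't' (19) + 15 = 8 → 'i'
  'e' (4) + 15 = 19 → 't'
Result = "staxrpit"


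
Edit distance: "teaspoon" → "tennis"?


Word 1: "teaspoon" (length 8)
Word 2: "tennis" (length 6)
One optimal edit sequence (insert/delete/substitute each cost 1):
  1. keep 't'
  2. keep 'e'
  3. delete 'a'  (+1)
  4. delete 's'  (+1)
  5. substitute 'p' -> 'n'  (+1)
  6. substitute 'o' -> 'n'  (+1)
  7. substitute 'o' -> 'i'  (+1)
  8. substitute 'n' -> 's'  (+1)
Total edit operations: 6
Edit distance = 6


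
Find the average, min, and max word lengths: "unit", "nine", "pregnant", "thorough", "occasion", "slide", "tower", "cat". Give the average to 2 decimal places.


Lengths: "unit"=4, "nine"=4, "pregnant"=8, "thorough"=8, "occasion"=8, "slide"=5, "tower"=5, "cat"=3
Sum = 45, Count = 8
Average = 45/8 = 5.63
= avg=5.63, min=3, max=8


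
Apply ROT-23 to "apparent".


Word: "apparent"
Shift: 23
Each letter → (letter + shift) mod 26:
  'a' (0) + 23 = 23 → 'x'
  'p' (15) + 23 = 12 → 'm'
  'p' (15) + 23 = 12 → 'm'
  'a' (0) + 23 = 23 → 'x'
  'r' (17) + 23 = 14 → 'o'
  'e' (4) + 23 = 1 → 'b'
  'n' (13) + 23 = 10 → 'k'
  't' (19) + 23 = 16 → 'q'
Result = "xmmxobkq"


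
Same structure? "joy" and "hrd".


Pattern of "joy": [0, 1, 2]
Pattern of "hrd": [0, 1, 2]
Patterns match
Same pattern = Yes


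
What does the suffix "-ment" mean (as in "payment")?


Suffix: -ment
Example: payment (pay + -ment)
Meaning = result of action


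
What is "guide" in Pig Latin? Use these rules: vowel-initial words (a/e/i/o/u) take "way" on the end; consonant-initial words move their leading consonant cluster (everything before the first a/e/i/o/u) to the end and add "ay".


Word: "guide"
Starts with consonant(s) → move to end, add 'ay'
Consonant cluster: "g"
Pig Latin = "uidegay"


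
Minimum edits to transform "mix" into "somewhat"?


Word 1: "mix" (length 3)
Word 2: "somewhat" (length 8)
One optimal edit sequence (insert/delete/substitute each cost 1):
  1. insert 's'  (+1)
  2. insert 'o'  (+1)
  3. keep 'm'
  4. insert 'e'  (+1)
  5. insert 'w'  (+1)
  6. insert 'h'  (+1)
  7. substitute 'i' -> 'a'  (+1)
  8. substitute 'x' -> 't'  (+1)
Total edit operations: 7
Edit distance = 7


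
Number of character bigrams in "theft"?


Word: "theft" (length 5)
Number of 2-grams = length - 2 + 1 = 5 - 2 + 1
= 4


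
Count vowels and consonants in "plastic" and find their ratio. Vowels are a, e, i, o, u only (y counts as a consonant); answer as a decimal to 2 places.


Word: "plastic"
Vowels (a,e,i,o,u): 2
Consonants: 5
Ratio = 2/5
= 0.40


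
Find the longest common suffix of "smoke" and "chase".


Word 1: "smoke"
Word 2: "chase"
Comparing from end:
  Pos -1: 'e' == 'e'
  Pos -2: 'k' != 's' (stop)
LCS = "e" (length 1)


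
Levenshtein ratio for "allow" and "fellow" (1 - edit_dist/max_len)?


Word 1: "allow" (length 5)
Word 2: "fellow" (length 6)
One optimal edit sequence:
  1. insert 'f'  (+1)
  2. substitute 'a' -> 'e'  (+1)
  3. keep 'l'
  4. keep 'l'
  5. keep 'o'
  6. keep 'w'
Edit distance = 2
Max length = max(5, 6) = 6
Similarity = 1 - 2/6
= 0.6667


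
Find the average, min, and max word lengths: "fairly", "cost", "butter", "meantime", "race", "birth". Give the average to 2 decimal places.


Lengths: "fairly"=6, "cost"=4, "butter"=6, "meantime"=8, "race"=4, "birth"=5
Sum = 33, Count = 6
Average = 33/6 = 5.50
= avg=5.50, min=4, max=8


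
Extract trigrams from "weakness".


Word: "weakness" (length 8)
Number of trigrams = 8 - 3 + 1 = 6
  Position 0: "wea"
  Position 1: "eak"
  Position 2: "akn"
  Position 3: "kne"
  Position 4: "nes"
  Position 5: "ess"
Trigrams = "wea", "eak", "akn", "kne", "nes", "ess"


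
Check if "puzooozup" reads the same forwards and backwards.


Word: "puzooozup"
Reversed: "puzooozup"
Forward == Backward? puzooozup == puzooozup
Palindrome = Yes


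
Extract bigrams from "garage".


Word: "garage" (length 6)
Number of bigrams = 6 - 2 + 1 = 5
  Position 0: "ga"
  Position 1: "ar"
  Position 2: "ra"
  Position 3: "ag"
  Position 4: "ge"
Bigrams = "ga", "ar", "ra", "ag", "ge"
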